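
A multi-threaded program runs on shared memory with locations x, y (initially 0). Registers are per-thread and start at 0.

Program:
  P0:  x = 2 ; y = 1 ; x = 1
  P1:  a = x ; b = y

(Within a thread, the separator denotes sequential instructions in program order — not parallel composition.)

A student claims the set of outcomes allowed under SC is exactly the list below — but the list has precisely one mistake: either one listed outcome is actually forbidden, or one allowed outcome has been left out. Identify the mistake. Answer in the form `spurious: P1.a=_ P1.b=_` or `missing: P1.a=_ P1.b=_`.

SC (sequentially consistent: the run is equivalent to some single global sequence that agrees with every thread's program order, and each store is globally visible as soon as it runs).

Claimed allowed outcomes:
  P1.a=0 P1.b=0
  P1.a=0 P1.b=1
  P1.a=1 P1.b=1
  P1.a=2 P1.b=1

missing: P1.a=2 P1.b=0

outcome vector order: (P1.a,P1.b)
[SC] allowed = {00 01 11 20 21}
SC∖claimed = {20}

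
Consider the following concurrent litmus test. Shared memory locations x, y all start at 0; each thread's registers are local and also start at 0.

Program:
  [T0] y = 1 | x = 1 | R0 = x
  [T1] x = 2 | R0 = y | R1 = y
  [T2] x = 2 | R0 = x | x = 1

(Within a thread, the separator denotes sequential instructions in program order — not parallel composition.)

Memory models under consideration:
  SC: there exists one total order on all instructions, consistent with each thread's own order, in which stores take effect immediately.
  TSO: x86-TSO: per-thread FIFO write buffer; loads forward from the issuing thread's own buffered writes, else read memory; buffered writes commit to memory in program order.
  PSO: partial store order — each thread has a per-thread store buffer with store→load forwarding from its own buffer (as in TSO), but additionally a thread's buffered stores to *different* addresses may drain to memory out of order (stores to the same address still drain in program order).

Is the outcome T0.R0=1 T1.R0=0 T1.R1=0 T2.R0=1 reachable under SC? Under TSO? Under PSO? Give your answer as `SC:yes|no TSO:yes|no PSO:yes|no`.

outcome vector order: (T0.R0,T1.R0,T1.R1,T2.R0)
SC (10): 1001, 1002, 1011, 1012, 1111, 1112, 2002, 2012, 2111, 2112
TSO (12): 1001, 1002, 1011, 1012, 1111, 1112, 2001, 2002, 2011, 2012, 2111, 2112
PSO (12): 1001, 1002, 1011, 1012, 1111, 1112, 2001, 2002, 2011, 2012, 2111, 2112
target 1001 ∈ {SC,TSO,PSO}

SC:yes TSO:yes PSO:yes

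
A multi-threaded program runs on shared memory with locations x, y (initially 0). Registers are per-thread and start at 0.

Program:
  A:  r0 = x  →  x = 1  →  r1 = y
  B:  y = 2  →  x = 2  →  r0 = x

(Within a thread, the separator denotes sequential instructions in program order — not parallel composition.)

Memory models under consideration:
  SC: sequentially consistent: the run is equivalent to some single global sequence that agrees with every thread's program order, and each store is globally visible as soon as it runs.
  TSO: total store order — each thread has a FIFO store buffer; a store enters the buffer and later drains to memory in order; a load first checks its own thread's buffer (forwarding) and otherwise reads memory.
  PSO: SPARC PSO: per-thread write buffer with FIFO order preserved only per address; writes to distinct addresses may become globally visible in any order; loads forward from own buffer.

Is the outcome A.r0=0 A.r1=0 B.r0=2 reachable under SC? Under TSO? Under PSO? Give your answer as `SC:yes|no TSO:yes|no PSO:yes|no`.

outcome vector order: (A.r0,A.r1,B.r0)
[SC] allowed = {002, 021, 022, 221, 222}
[TSO] allowed = {001, 002, 021, 022, 221, 222}
[PSO] allowed = {001, 002, 021, 022, 201, 202, 221, 222}
target 002 ∈ {SC,TSO,PSO}

SC:yes TSO:yes PSO:yes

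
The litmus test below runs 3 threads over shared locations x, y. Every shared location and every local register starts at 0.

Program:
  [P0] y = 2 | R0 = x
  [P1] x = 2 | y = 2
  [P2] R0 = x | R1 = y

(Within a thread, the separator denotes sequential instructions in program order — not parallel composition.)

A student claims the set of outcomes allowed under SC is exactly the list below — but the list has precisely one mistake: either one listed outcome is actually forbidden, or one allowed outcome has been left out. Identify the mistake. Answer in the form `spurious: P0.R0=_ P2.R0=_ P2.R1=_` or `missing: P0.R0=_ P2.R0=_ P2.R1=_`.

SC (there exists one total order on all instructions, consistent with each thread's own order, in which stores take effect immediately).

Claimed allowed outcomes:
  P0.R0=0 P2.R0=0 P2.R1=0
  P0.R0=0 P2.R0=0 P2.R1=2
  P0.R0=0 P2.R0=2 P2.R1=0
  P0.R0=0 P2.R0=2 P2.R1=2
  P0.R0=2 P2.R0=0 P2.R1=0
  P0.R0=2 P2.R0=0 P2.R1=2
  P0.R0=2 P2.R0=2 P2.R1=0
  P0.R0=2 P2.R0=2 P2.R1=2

spurious: P0.R0=0 P2.R0=2 P2.R1=0

outcome vector order: (P0.R0,P2.R0,P2.R1)
[SC] allowed = {(0,0,0), (0,0,2), (0,2,2), (2,0,0), (2,0,2), (2,2,0), (2,2,2)}
claimed∖SC = {(0,2,0)}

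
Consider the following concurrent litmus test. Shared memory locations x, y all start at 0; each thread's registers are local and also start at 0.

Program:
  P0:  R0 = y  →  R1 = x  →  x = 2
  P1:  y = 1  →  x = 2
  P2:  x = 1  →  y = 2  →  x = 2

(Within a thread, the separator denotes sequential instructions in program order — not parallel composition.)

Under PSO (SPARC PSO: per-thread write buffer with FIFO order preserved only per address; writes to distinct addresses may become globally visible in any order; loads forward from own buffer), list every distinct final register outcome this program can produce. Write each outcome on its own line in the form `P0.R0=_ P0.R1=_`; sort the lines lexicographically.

P0.R0=0 P0.R1=0
P0.R0=0 P0.R1=1
P0.R0=0 P0.R1=2
P0.R0=1 P0.R1=0
P0.R0=1 P0.R1=1
P0.R0=1 P0.R1=2
P0.R0=2 P0.R1=0
P0.R0=2 P0.R1=1
P0.R0=2 P0.R1=2

outcome vector order: (P0.R0,P0.R1)
|PSO outcomes| = 9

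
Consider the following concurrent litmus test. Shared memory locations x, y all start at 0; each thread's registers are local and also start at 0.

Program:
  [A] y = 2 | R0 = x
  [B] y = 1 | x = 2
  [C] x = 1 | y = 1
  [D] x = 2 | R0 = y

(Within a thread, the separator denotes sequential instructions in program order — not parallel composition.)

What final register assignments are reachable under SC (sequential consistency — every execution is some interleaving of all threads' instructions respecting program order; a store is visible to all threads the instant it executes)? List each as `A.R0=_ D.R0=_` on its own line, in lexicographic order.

A.R0=0 D.R0=1
A.R0=0 D.R0=2
A.R0=1 D.R0=0
A.R0=1 D.R0=1
A.R0=1 D.R0=2
A.R0=2 D.R0=0
A.R0=2 D.R0=1
A.R0=2 D.R0=2

outcome vector order: (A.R0,D.R0)
|SC outcomes| = 8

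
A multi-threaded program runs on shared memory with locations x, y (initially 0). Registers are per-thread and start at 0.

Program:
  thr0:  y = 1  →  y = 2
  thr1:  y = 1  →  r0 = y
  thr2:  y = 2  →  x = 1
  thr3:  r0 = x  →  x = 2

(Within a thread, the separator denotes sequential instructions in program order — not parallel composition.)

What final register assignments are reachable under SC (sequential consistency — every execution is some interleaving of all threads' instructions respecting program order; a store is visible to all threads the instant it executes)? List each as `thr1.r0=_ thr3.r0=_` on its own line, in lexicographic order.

outcome vector order: (thr1.r0,thr3.r0)
|SC outcomes| = 4

thr1.r0=1 thr3.r0=0
thr1.r0=1 thr3.r0=1
thr1.r0=2 thr3.r0=0
thr1.r0=2 thr3.r0=1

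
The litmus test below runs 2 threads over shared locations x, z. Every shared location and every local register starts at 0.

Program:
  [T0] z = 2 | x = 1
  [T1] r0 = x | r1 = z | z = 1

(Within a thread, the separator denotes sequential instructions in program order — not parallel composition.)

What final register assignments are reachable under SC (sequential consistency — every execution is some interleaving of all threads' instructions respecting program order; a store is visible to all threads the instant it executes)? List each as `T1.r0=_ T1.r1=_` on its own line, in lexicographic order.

T1.r0=0 T1.r1=0
T1.r0=0 T1.r1=2
T1.r0=1 T1.r1=2

outcome vector order: (T1.r0,T1.r1)
|SC outcomes| = 3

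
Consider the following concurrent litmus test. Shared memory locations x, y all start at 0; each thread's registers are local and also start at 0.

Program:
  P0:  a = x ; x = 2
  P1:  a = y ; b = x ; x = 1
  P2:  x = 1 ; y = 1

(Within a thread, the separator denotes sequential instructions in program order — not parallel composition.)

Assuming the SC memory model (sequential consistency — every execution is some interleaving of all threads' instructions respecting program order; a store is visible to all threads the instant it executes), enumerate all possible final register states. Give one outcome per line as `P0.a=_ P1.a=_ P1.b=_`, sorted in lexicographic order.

outcome vector order: (P0.a,P1.a,P1.b)
|SC outcomes| = 10

P0.a=0 P1.a=0 P1.b=0
P0.a=0 P1.a=0 P1.b=1
P0.a=0 P1.a=0 P1.b=2
P0.a=0 P1.a=1 P1.b=1
P0.a=0 P1.a=1 P1.b=2
P0.a=1 P1.a=0 P1.b=0
P0.a=1 P1.a=0 P1.b=1
P0.a=1 P1.a=0 P1.b=2
P0.a=1 P1.a=1 P1.b=1
P0.a=1 P1.a=1 P1.b=2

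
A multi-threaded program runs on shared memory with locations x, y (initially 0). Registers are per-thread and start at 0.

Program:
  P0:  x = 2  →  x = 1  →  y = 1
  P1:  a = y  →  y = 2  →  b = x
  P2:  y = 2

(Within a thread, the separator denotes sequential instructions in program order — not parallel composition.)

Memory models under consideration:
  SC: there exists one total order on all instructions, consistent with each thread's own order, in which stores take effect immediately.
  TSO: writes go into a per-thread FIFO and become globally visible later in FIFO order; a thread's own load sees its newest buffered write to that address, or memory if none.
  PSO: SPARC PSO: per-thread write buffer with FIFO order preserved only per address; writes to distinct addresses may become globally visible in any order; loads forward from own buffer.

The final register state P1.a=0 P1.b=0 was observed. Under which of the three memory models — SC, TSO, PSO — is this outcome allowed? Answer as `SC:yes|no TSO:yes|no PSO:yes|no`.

SC:yes TSO:yes PSO:yes

outcome vector order: (P1.a,P1.b)
SC (7): 00; 01; 02; 11; 20; 21; 22
TSO (7): 00; 01; 02; 11; 20; 21; 22
PSO (9): 00; 01; 02; 10; 11; 12; 20; 21; 22
target 00 ∈ {SC,TSO,PSO}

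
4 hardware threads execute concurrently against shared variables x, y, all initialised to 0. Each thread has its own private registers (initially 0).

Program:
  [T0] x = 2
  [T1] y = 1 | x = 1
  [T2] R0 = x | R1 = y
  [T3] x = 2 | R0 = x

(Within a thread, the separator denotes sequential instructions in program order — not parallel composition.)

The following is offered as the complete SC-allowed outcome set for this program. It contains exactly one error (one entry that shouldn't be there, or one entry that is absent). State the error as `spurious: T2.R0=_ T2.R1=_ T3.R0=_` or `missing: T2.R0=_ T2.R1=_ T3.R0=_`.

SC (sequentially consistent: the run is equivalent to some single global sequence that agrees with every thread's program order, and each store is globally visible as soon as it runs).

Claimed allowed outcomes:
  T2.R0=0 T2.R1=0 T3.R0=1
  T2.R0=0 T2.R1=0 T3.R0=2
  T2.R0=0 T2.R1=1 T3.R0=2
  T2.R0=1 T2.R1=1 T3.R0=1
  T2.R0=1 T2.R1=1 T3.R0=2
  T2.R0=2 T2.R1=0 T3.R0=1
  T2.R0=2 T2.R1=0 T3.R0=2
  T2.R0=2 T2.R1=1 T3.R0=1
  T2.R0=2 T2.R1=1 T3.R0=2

missing: T2.R0=0 T2.R1=1 T3.R0=1

outcome vector order: (T2.R0,T2.R1,T3.R0)
[SC] allowed = {<0 0 1>; <0 0 2>; <0 1 1>; <0 1 2>; <1 1 1>; <1 1 2>; <2 0 1>; <2 0 2>; <2 1 1>; <2 1 2>}
SC∖claimed = {<0 1 1>}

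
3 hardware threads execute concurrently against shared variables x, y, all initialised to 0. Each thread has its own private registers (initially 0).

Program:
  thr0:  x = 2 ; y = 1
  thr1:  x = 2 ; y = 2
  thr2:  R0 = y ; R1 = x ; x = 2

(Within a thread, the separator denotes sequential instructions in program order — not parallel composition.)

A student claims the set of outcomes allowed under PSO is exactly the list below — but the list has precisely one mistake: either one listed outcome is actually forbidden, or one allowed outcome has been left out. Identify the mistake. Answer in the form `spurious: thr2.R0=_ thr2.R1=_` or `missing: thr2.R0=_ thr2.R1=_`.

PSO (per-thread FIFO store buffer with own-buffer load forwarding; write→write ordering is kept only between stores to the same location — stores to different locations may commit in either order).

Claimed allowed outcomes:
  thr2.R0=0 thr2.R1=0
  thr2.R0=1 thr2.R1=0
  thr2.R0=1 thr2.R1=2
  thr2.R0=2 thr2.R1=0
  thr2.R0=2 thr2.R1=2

outcome vector order: (thr2.R0,thr2.R1)
PSO (6): (0,0) (0,2) (1,0) (1,2) (2,0) (2,2)
PSO∖claimed = {(0,2)}

missing: thr2.R0=0 thr2.R1=2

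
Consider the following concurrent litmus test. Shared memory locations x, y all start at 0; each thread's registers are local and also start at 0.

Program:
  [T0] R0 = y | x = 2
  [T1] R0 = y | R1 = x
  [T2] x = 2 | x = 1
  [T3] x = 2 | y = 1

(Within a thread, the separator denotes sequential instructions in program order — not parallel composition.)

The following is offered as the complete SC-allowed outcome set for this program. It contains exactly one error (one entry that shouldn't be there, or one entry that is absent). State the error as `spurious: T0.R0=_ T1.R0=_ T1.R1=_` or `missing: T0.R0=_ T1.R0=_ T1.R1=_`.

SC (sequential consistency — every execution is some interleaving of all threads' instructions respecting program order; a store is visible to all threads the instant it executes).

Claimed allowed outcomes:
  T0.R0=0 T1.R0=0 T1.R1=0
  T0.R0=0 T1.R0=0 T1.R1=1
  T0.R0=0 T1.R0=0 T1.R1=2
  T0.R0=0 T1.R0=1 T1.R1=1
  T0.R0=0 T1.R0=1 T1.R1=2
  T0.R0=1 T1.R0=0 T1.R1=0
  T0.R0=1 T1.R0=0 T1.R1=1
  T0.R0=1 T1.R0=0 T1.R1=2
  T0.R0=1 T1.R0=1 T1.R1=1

missing: T0.R0=1 T1.R0=1 T1.R1=2

outcome vector order: (T0.R0,T1.R0,T1.R1)
SC: 10 outcomes — {(0,0,0), (0,0,1), (0,0,2), (0,1,1), (0,1,2), (1,0,0), (1,0,1), (1,0,2), (1,1,1), (1,1,2)}
SC∖claimed = {(1,1,2)}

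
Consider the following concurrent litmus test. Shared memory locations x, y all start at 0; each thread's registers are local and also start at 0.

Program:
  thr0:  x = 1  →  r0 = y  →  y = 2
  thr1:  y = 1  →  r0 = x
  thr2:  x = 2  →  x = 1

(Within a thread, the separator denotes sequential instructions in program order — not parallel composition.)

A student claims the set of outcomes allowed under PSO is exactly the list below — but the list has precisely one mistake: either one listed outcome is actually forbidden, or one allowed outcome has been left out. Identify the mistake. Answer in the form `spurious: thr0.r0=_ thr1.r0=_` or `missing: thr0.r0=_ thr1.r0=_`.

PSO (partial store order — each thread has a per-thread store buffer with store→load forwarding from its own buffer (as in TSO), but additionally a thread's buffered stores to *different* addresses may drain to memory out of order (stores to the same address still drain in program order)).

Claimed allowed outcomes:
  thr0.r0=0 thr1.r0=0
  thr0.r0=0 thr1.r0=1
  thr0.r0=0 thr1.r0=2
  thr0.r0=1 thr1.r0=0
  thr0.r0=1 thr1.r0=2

missing: thr0.r0=1 thr1.r0=1

outcome vector order: (thr0.r0,thr1.r0)
PSO (6): <0 0>; <0 1>; <0 2>; <1 0>; <1 1>; <1 2>
PSO∖claimed = {<1 1>}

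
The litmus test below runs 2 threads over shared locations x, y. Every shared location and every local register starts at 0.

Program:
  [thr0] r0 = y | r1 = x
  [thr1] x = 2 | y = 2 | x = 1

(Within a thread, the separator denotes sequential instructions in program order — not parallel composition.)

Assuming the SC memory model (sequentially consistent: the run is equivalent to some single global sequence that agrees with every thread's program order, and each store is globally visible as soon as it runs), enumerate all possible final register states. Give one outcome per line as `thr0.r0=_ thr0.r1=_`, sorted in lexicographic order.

thr0.r0=0 thr0.r1=0
thr0.r0=0 thr0.r1=1
thr0.r0=0 thr0.r1=2
thr0.r0=2 thr0.r1=1
thr0.r0=2 thr0.r1=2

outcome vector order: (thr0.r0,thr0.r1)
|SC outcomes| = 5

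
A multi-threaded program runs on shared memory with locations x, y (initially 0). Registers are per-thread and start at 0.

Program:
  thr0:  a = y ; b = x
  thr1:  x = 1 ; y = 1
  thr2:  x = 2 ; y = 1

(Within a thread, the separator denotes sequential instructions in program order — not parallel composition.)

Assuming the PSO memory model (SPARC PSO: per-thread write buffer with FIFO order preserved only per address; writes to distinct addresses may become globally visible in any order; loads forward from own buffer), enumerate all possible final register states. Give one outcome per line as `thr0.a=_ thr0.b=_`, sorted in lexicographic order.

thr0.a=0 thr0.b=0
thr0.a=0 thr0.b=1
thr0.a=0 thr0.b=2
thr0.a=1 thr0.b=0
thr0.a=1 thr0.b=1
thr0.a=1 thr0.b=2

outcome vector order: (thr0.a,thr0.b)
|PSO outcomes| = 6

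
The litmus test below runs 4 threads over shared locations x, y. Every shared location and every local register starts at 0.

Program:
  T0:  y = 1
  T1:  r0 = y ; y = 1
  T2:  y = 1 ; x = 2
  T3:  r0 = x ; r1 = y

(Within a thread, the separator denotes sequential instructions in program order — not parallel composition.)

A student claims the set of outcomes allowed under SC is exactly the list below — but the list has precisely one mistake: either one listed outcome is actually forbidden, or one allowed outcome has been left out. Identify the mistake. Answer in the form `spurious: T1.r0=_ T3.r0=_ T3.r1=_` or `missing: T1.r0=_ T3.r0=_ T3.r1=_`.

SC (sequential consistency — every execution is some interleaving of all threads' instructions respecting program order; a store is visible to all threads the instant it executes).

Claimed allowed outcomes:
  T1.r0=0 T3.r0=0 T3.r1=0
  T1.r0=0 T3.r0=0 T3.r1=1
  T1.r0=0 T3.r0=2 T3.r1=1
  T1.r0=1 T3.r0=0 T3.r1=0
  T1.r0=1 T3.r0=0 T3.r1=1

missing: T1.r0=1 T3.r0=2 T3.r1=1

outcome vector order: (T1.r0,T3.r0,T3.r1)
[SC] allowed = {000 001 021 100 101 121}
SC∖claimed = {121}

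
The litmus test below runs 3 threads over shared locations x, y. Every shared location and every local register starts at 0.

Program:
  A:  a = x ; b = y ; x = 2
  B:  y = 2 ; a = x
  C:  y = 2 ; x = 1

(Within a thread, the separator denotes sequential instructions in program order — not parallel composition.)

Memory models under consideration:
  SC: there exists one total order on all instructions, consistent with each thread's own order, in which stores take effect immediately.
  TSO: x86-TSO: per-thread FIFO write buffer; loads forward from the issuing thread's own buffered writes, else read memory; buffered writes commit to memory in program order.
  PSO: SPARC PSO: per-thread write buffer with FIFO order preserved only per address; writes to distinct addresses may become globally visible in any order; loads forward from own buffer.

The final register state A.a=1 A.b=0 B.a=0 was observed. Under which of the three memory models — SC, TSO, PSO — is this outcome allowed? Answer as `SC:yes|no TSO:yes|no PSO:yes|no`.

outcome vector order: (A.a,A.b,B.a)
[SC] allowed = {000 001 002 020 021 022 120 121 122}
[TSO] allowed = {000 001 002 020 021 022 120 121 122}
[PSO] allowed = {000 001 002 020 021 022 100 101 102 120 121 122}
target 100 ∈ {PSO}

SC:no TSO:no PSO:yes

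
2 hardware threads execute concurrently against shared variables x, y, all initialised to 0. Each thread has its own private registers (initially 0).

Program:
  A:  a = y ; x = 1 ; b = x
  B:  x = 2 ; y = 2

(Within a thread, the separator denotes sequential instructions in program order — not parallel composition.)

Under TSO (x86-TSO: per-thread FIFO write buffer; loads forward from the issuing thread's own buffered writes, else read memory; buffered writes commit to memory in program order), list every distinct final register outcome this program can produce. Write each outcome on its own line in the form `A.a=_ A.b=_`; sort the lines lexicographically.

A.a=0 A.b=1
A.a=0 A.b=2
A.a=2 A.b=1

outcome vector order: (A.a,A.b)
|TSO outcomes| = 3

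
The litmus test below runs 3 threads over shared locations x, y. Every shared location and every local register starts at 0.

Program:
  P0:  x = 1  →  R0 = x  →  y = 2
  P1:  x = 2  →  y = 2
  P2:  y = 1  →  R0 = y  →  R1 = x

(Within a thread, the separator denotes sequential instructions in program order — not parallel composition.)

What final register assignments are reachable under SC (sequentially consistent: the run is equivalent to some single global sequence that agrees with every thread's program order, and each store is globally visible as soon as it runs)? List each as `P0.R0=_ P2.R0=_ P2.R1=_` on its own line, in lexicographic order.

P0.R0=1 P2.R0=1 P2.R1=0
P0.R0=1 P2.R0=1 P2.R1=1
P0.R0=1 P2.R0=1 P2.R1=2
P0.R0=1 P2.R0=2 P2.R1=1
P0.R0=1 P2.R0=2 P2.R1=2
P0.R0=2 P2.R0=1 P2.R1=0
P0.R0=2 P2.R0=1 P2.R1=1
P0.R0=2 P2.R0=1 P2.R1=2
P0.R0=2 P2.R0=2 P2.R1=2

outcome vector order: (P0.R0,P2.R0,P2.R1)
|SC outcomes| = 9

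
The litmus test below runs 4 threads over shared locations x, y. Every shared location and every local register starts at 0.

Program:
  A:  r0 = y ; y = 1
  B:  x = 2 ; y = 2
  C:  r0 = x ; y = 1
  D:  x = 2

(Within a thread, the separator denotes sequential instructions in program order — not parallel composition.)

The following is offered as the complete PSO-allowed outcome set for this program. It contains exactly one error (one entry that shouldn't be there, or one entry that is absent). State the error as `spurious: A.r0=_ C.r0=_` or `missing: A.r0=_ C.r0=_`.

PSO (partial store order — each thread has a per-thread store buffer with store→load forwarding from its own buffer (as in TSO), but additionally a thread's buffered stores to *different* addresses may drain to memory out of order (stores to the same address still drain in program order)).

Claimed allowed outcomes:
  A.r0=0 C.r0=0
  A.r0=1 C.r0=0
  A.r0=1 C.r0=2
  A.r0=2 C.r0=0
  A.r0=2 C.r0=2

outcome vector order: (A.r0,C.r0)
PSO: 6 outcomes — {00; 02; 10; 12; 20; 22}
PSO∖claimed = {02}

missing: A.r0=0 C.r0=2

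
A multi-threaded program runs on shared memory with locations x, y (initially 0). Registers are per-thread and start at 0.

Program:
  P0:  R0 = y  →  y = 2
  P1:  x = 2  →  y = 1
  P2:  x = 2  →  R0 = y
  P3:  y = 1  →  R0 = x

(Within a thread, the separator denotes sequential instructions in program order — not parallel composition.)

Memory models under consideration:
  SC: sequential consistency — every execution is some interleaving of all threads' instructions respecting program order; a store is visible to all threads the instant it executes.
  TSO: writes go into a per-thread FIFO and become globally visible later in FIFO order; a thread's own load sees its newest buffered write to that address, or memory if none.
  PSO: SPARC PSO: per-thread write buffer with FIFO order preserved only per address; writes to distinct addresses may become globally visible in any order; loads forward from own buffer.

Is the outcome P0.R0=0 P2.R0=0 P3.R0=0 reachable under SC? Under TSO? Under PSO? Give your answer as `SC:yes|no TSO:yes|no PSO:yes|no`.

SC:no TSO:yes PSO:yes

outcome vector order: (P0.R0,P2.R0,P3.R0)
under SC → 0/0/2, 0/1/0, 0/1/2, 0/2/0, 0/2/2, 1/0/2, 1/1/0, 1/1/2, 1/2/0, 1/2/2
under TSO → 0/0/0, 0/0/2, 0/1/0, 0/1/2, 0/2/0, 0/2/2, 1/0/0, 1/0/2, 1/1/0, 1/1/2, 1/2/0, 1/2/2
under PSO → 0/0/0, 0/0/2, 0/1/0, 0/1/2, 0/2/0, 0/2/2, 1/0/0, 1/0/2, 1/1/0, 1/1/2, 1/2/0, 1/2/2
target 0/0/0 ∈ {TSO,PSO}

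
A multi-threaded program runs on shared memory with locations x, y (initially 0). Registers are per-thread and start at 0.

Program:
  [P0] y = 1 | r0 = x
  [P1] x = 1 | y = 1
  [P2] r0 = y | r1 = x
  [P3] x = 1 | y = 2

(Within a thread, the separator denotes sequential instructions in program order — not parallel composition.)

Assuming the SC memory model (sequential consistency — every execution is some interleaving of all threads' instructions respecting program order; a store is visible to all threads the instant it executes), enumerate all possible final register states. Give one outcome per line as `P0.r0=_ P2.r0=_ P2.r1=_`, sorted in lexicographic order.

P0.r0=0 P2.r0=0 P2.r1=0
P0.r0=0 P2.r0=0 P2.r1=1
P0.r0=0 P2.r0=1 P2.r1=0
P0.r0=0 P2.r0=1 P2.r1=1
P0.r0=0 P2.r0=2 P2.r1=1
P0.r0=1 P2.r0=0 P2.r1=0
P0.r0=1 P2.r0=0 P2.r1=1
P0.r0=1 P2.r0=1 P2.r1=0
P0.r0=1 P2.r0=1 P2.r1=1
P0.r0=1 P2.r0=2 P2.r1=1

outcome vector order: (P0.r0,P2.r0,P2.r1)
|SC outcomes| = 10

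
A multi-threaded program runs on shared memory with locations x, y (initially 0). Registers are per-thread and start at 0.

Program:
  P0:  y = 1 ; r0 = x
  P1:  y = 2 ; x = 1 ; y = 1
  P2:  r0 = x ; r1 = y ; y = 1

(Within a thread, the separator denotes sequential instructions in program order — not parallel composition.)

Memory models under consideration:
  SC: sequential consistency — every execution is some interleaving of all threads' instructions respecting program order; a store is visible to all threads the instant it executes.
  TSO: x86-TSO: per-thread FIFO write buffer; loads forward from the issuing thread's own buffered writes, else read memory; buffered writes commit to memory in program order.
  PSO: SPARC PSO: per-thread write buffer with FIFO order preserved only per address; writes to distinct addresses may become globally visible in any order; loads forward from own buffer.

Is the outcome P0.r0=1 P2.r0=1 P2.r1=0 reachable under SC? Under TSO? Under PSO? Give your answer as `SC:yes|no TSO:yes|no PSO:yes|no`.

SC:no TSO:no PSO:yes

outcome vector order: (P0.r0,P2.r0,P2.r1)
under SC → <0 0 0>; <0 0 1>; <0 0 2>; <0 1 1>; <0 1 2>; <1 0 0>; <1 0 1>; <1 0 2>; <1 1 1>; <1 1 2>
under TSO → <0 0 0>; <0 0 1>; <0 0 2>; <0 1 1>; <0 1 2>; <1 0 0>; <1 0 1>; <1 0 2>; <1 1 1>; <1 1 2>
under PSO → <0 0 0>; <0 0 1>; <0 0 2>; <0 1 0>; <0 1 1>; <0 1 2>; <1 0 0>; <1 0 1>; <1 0 2>; <1 1 0>; <1 1 1>; <1 1 2>
target <1 1 0> ∈ {PSO}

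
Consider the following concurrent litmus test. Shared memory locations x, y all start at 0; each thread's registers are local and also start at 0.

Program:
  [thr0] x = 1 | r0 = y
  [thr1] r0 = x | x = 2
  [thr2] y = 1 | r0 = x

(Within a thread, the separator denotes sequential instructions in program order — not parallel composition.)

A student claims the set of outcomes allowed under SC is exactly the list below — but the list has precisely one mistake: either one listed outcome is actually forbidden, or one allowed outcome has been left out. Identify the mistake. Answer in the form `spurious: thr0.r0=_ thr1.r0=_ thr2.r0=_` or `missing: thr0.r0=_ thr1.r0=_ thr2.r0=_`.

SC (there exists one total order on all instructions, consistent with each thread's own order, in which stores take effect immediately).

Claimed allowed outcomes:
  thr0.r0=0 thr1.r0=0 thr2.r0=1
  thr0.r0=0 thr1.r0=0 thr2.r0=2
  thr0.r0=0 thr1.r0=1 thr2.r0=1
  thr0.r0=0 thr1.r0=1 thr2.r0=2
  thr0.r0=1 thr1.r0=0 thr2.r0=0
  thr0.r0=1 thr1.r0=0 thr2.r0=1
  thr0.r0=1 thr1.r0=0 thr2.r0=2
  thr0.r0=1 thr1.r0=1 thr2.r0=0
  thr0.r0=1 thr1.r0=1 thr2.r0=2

missing: thr0.r0=1 thr1.r0=1 thr2.r0=1

outcome vector order: (thr0.r0,thr1.r0,thr2.r0)
SC: 10 outcomes — {001; 002; 011; 012; 100; 101; 102; 110; 111; 112}
SC∖claimed = {111}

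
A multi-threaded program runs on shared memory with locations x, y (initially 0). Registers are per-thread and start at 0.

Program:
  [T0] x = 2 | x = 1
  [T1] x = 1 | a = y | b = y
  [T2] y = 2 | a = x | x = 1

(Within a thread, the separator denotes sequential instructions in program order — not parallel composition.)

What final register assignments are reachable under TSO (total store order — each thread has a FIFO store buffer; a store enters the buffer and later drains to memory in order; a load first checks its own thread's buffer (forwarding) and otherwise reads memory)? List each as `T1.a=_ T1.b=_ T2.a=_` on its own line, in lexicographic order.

T1.a=0 T1.b=0 T2.a=0
T1.a=0 T1.b=0 T2.a=1
T1.a=0 T1.b=0 T2.a=2
T1.a=0 T1.b=2 T2.a=0
T1.a=0 T1.b=2 T2.a=1
T1.a=0 T1.b=2 T2.a=2
T1.a=2 T1.b=2 T2.a=0
T1.a=2 T1.b=2 T2.a=1
T1.a=2 T1.b=2 T2.a=2

outcome vector order: (T1.a,T1.b,T2.a)
|TSO outcomes| = 9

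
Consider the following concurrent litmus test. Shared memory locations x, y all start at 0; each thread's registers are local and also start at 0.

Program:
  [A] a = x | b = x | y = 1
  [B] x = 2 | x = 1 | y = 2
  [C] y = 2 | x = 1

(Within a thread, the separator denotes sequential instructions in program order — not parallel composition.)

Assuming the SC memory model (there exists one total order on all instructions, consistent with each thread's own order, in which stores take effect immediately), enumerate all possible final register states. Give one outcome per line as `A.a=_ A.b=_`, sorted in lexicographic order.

outcome vector order: (A.a,A.b)
|SC outcomes| = 7

A.a=0 A.b=0
A.a=0 A.b=1
A.a=0 A.b=2
A.a=1 A.b=1
A.a=1 A.b=2
A.a=2 A.b=1
A.a=2 A.b=2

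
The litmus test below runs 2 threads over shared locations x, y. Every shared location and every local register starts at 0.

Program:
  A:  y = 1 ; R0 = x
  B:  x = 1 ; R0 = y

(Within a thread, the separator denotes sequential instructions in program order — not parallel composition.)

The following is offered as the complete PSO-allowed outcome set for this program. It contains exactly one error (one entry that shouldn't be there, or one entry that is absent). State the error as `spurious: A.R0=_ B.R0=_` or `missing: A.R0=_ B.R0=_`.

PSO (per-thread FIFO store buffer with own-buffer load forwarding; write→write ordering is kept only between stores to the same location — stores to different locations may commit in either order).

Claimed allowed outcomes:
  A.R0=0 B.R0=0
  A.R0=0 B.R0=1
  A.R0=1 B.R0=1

missing: A.R0=1 B.R0=0

outcome vector order: (A.R0,B.R0)
PSO (4): 00, 01, 10, 11
PSO∖claimed = {10}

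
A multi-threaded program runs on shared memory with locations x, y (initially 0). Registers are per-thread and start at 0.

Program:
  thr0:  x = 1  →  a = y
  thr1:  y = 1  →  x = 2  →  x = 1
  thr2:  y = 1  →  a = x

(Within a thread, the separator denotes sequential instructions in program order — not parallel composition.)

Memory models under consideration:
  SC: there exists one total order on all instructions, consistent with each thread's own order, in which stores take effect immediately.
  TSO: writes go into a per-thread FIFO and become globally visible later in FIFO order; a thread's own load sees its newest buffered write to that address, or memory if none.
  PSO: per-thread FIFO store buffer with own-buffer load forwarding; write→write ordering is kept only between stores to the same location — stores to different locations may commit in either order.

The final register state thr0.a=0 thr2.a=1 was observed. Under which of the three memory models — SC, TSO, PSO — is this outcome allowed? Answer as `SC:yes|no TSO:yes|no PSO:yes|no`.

outcome vector order: (thr0.a,thr2.a)
SC (5): (0,1); (0,2); (1,0); (1,1); (1,2)
TSO (6): (0,0); (0,1); (0,2); (1,0); (1,1); (1,2)
PSO (6): (0,0); (0,1); (0,2); (1,0); (1,1); (1,2)
target (0,1) ∈ {SC,TSO,PSO}

SC:yes TSO:yes PSO:yes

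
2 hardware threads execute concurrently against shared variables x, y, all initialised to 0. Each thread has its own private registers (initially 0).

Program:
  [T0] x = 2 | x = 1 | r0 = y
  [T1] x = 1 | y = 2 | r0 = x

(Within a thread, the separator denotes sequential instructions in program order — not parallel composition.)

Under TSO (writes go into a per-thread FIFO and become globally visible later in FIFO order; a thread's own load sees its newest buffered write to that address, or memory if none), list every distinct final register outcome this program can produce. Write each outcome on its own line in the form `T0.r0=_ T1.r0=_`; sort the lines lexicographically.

T0.r0=0 T1.r0=1
T0.r0=0 T1.r0=2
T0.r0=2 T1.r0=1
T0.r0=2 T1.r0=2

outcome vector order: (T0.r0,T1.r0)
|TSO outcomes| = 4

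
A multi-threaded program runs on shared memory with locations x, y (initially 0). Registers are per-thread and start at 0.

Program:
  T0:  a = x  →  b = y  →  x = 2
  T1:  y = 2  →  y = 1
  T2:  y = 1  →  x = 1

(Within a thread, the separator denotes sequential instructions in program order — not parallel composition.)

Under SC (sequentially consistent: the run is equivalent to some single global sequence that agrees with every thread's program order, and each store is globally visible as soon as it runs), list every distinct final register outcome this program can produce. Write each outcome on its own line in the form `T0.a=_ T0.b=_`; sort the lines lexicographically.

T0.a=0 T0.b=0
T0.a=0 T0.b=1
T0.a=0 T0.b=2
T0.a=1 T0.b=1
T0.a=1 T0.b=2

outcome vector order: (T0.a,T0.b)
|SC outcomes| = 5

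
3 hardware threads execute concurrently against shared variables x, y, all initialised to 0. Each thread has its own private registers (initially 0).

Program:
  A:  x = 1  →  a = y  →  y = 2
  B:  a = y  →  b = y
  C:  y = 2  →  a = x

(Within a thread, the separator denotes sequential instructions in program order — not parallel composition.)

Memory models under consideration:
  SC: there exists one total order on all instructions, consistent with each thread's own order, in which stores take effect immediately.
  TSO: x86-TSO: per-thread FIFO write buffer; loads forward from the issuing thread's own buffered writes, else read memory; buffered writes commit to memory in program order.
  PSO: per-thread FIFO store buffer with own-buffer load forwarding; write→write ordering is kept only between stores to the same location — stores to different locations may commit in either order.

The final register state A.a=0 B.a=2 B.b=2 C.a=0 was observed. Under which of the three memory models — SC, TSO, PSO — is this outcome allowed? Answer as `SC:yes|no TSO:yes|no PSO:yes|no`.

SC:no TSO:yes PSO:yes

outcome vector order: (A.a,B.a,B.b,C.a)
under SC → <0 0 0 1>, <0 0 2 1>, <0 2 2 1>, <2 0 0 0>, <2 0 0 1>, <2 0 2 0>, <2 0 2 1>, <2 2 2 0>, <2 2 2 1>
under TSO → <0 0 0 0>, <0 0 0 1>, <0 0 2 0>, <0 0 2 1>, <0 2 2 0>, <0 2 2 1>, <2 0 0 0>, <2 0 0 1>, <2 0 2 0>, <2 0 2 1>, <2 2 2 0>, <2 2 2 1>
under PSO → <0 0 0 0>, <0 0 0 1>, <0 0 2 0>, <0 0 2 1>, <0 2 2 0>, <0 2 2 1>, <2 0 0 0>, <2 0 0 1>, <2 0 2 0>, <2 0 2 1>, <2 2 2 0>, <2 2 2 1>
target <0 2 2 0> ∈ {TSO,PSO}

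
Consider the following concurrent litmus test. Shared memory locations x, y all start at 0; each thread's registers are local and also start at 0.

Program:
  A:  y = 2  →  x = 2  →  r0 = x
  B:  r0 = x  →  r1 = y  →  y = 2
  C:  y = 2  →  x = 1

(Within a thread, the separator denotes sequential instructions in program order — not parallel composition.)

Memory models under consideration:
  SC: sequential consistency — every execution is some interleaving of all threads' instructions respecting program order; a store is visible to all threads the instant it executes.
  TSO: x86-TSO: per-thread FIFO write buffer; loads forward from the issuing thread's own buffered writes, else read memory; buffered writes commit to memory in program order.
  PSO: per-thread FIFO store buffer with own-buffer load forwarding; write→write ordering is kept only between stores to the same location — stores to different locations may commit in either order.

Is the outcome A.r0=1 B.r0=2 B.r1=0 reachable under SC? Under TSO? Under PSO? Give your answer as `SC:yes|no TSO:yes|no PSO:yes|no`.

outcome vector order: (A.r0,B.r0,B.r1)
under SC → 100 102 112 122 200 202 212 222
under TSO → 100 102 112 122 200 202 212 222
under PSO → 100 102 110 112 120 122 200 202 210 212 220 222
target 120 ∈ {PSO}

SC:no TSO:no PSO:yes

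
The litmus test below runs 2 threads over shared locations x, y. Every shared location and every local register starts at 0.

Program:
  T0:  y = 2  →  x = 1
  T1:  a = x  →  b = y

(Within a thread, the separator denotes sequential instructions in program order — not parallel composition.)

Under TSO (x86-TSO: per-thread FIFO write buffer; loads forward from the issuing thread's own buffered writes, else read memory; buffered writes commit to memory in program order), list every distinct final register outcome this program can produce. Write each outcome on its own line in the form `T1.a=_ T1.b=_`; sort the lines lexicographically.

outcome vector order: (T1.a,T1.b)
|TSO outcomes| = 3

T1.a=0 T1.b=0
T1.a=0 T1.b=2
T1.a=1 T1.b=2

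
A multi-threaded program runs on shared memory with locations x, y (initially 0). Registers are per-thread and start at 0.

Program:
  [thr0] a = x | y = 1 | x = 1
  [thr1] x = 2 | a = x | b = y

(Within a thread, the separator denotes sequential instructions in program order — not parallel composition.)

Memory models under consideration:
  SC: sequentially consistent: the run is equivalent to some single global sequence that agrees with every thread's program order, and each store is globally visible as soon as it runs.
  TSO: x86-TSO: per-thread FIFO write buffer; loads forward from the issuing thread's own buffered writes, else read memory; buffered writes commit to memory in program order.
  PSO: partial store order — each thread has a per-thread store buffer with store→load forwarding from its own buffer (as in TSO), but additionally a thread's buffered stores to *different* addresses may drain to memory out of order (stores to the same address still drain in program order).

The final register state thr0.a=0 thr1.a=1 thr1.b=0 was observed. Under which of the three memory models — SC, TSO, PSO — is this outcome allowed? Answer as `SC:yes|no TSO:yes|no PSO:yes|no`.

outcome vector order: (thr0.a,thr1.a,thr1.b)
under SC → 0/1/1, 0/2/0, 0/2/1, 2/1/1, 2/2/0, 2/2/1
under TSO → 0/1/1, 0/2/0, 0/2/1, 2/1/1, 2/2/0, 2/2/1
under PSO → 0/1/0, 0/1/1, 0/2/0, 0/2/1, 2/1/0, 2/1/1, 2/2/0, 2/2/1
target 0/1/0 ∈ {PSO}

SC:no TSO:no PSO:yes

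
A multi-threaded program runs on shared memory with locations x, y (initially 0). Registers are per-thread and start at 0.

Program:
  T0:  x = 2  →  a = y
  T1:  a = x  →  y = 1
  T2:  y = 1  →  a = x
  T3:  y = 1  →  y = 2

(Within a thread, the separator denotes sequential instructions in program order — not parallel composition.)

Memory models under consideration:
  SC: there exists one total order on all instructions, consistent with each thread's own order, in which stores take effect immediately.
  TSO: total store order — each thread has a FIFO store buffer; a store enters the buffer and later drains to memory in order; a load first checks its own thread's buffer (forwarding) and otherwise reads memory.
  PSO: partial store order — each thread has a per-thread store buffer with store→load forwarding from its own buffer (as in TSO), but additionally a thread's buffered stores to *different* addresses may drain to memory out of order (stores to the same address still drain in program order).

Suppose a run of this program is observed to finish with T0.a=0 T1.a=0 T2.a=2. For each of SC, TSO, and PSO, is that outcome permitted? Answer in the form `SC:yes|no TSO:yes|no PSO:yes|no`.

outcome vector order: (T0.a,T1.a,T2.a)
SC: 10 outcomes — {(0,0,2); (0,2,2); (1,0,0); (1,0,2); (1,2,0); (1,2,2); (2,0,0); (2,0,2); (2,2,0); (2,2,2)}
TSO: 12 outcomes — {(0,0,0); (0,0,2); (0,2,0); (0,2,2); (1,0,0); (1,0,2); (1,2,0); (1,2,2); (2,0,0); (2,0,2); (2,2,0); (2,2,2)}
PSO: 12 outcomes — {(0,0,0); (0,0,2); (0,2,0); (0,2,2); (1,0,0); (1,0,2); (1,2,0); (1,2,2); (2,0,0); (2,0,2); (2,2,0); (2,2,2)}
target (0,0,2) ∈ {SC,TSO,PSO}

SC:yes TSO:yes PSO:yes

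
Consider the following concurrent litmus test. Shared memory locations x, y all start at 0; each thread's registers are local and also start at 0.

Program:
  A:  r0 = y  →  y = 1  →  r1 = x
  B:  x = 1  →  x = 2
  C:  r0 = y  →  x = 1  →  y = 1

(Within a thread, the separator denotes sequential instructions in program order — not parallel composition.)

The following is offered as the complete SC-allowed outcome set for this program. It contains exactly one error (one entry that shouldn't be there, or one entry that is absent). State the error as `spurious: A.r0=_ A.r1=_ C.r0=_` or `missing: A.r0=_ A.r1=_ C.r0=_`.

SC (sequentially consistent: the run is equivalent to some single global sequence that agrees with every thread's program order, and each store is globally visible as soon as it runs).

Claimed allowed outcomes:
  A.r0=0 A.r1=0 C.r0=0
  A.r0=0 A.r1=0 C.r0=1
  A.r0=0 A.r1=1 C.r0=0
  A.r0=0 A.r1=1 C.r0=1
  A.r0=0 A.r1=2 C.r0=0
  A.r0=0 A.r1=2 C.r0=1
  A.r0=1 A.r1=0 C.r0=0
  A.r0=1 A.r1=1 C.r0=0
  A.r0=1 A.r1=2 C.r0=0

spurious: A.r0=1 A.r1=0 C.r0=0

outcome vector order: (A.r0,A.r1,C.r0)
SC (8): (0,0,0), (0,0,1), (0,1,0), (0,1,1), (0,2,0), (0,2,1), (1,1,0), (1,2,0)
claimed∖SC = {(1,0,0)}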